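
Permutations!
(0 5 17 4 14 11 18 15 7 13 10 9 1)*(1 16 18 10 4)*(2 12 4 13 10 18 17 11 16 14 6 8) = (0 5 11 18 15 7 10 9 14 16 17 1)(2 12 4 6 8) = [5, 0, 12, 3, 6, 11, 8, 10, 2, 14, 9, 18, 4, 13, 16, 7, 17, 1, 15]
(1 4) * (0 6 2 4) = (0 6 2 4 1) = [6, 0, 4, 3, 1, 5, 2]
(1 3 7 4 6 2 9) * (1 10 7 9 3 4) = (1 4 6 2 3 9 10 7) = [0, 4, 3, 9, 6, 5, 2, 1, 8, 10, 7]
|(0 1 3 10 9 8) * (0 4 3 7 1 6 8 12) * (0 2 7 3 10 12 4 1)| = |(0 6 8 1 3 12 2 7)(4 10 9)| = 24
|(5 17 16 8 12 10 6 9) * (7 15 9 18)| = |(5 17 16 8 12 10 6 18 7 15 9)| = 11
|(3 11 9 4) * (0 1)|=4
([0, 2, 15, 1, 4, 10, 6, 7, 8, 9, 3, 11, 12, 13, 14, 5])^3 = (1 5)(2 10)(3 15)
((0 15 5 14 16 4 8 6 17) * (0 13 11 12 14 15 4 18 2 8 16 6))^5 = ((0 4 16 18 2 8)(5 15)(6 17 13 11 12 14))^5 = (0 8 2 18 16 4)(5 15)(6 14 12 11 13 17)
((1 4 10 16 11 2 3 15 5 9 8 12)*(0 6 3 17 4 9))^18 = (17)(0 15 6 5 3)(1 8)(9 12) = ((0 6 3 15 5)(1 9 8 12)(2 17 4 10 16 11))^18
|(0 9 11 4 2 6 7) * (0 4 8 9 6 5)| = |(0 6 7 4 2 5)(8 9 11)| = 6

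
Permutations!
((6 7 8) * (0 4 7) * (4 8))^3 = ((0 8 6)(4 7))^3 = (8)(4 7)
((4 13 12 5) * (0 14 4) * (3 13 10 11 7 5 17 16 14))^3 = (0 12 14 11)(3 17 4 7)(5 13 16 10)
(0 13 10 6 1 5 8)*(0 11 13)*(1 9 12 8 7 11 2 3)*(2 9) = (1 5 7 11 13 10 6 2 3)(8 9 12) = [0, 5, 3, 1, 4, 7, 2, 11, 9, 12, 6, 13, 8, 10]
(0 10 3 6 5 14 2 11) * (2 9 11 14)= (0 10 3 6 5 2 14 9 11)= [10, 1, 14, 6, 4, 2, 5, 7, 8, 11, 3, 0, 12, 13, 9]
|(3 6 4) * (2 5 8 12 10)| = 15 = |(2 5 8 12 10)(3 6 4)|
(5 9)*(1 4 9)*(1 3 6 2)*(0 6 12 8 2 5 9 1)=(0 6 5 3 12 8 2)(1 4)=[6, 4, 0, 12, 1, 3, 5, 7, 2, 9, 10, 11, 8]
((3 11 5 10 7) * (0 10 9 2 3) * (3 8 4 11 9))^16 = (0 10 7)(2 4 5 9 8 11 3)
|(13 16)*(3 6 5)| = 6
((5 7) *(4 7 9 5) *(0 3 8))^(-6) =(9)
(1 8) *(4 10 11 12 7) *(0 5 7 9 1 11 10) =(0 5 7 4)(1 8 11 12 9) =[5, 8, 2, 3, 0, 7, 6, 4, 11, 1, 10, 12, 9]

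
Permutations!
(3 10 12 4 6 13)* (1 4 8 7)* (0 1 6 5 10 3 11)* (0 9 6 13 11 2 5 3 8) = (0 1 4 3 8 7 13 2 5 10 12)(6 11 9) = [1, 4, 5, 8, 3, 10, 11, 13, 7, 6, 12, 9, 0, 2]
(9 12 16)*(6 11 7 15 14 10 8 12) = (6 11 7 15 14 10 8 12 16 9) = [0, 1, 2, 3, 4, 5, 11, 15, 12, 6, 8, 7, 16, 13, 10, 14, 9]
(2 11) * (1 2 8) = (1 2 11 8) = [0, 2, 11, 3, 4, 5, 6, 7, 1, 9, 10, 8]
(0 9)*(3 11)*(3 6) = (0 9)(3 11 6) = [9, 1, 2, 11, 4, 5, 3, 7, 8, 0, 10, 6]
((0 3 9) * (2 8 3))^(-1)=((0 2 8 3 9))^(-1)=(0 9 3 8 2)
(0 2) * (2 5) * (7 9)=(0 5 2)(7 9)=[5, 1, 0, 3, 4, 2, 6, 9, 8, 7]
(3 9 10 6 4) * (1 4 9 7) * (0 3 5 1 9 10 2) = (0 3 7 9 2)(1 4 5)(6 10) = [3, 4, 0, 7, 5, 1, 10, 9, 8, 2, 6]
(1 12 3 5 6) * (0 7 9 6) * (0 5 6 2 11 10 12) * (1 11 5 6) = (0 7 9 2 5 6 11 10 12 3 1) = [7, 0, 5, 1, 4, 6, 11, 9, 8, 2, 12, 10, 3]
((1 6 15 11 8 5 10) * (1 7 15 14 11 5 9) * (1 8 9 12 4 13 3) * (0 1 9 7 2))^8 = (0 10 15 11 6)(1 2 5 7 14)(3 8 4)(9 12 13)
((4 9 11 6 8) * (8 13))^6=((4 9 11 6 13 8))^6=(13)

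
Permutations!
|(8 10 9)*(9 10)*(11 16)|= |(8 9)(11 16)|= 2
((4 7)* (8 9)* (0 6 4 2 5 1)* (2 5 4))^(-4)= (9)(0 4 1 2 5 6 7)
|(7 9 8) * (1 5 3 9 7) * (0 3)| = |(0 3 9 8 1 5)| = 6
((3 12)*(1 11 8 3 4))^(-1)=(1 4 12 3 8 11)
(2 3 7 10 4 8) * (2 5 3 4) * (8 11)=[0, 1, 4, 7, 11, 3, 6, 10, 5, 9, 2, 8]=(2 4 11 8 5 3 7 10)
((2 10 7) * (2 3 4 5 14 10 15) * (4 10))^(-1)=((2 15)(3 10 7)(4 5 14))^(-1)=(2 15)(3 7 10)(4 14 5)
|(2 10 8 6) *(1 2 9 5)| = 7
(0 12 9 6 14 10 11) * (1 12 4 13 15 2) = (0 4 13 15 2 1 12 9 6 14 10 11) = [4, 12, 1, 3, 13, 5, 14, 7, 8, 6, 11, 0, 9, 15, 10, 2]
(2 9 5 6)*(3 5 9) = [0, 1, 3, 5, 4, 6, 2, 7, 8, 9] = (9)(2 3 5 6)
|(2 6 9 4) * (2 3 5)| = |(2 6 9 4 3 5)| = 6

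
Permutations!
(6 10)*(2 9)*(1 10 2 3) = (1 10 6 2 9 3) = [0, 10, 9, 1, 4, 5, 2, 7, 8, 3, 6]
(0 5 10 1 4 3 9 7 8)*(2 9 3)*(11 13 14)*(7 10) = (0 5 7 8)(1 4 2 9 10)(11 13 14) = [5, 4, 9, 3, 2, 7, 6, 8, 0, 10, 1, 13, 12, 14, 11]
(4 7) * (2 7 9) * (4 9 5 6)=(2 7 9)(4 5 6)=[0, 1, 7, 3, 5, 6, 4, 9, 8, 2]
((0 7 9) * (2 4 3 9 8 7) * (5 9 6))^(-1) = (0 9 5 6 3 4 2)(7 8)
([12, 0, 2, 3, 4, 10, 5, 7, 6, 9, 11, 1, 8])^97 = [12, 0, 2, 3, 4, 10, 5, 7, 6, 9, 11, 1, 8]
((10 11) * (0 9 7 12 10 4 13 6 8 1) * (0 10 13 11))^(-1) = (0 10 1 8 6 13 12 7 9)(4 11)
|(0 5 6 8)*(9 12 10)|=|(0 5 6 8)(9 12 10)|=12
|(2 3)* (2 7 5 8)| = 5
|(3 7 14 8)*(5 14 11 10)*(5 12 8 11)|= 8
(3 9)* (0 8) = (0 8)(3 9) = [8, 1, 2, 9, 4, 5, 6, 7, 0, 3]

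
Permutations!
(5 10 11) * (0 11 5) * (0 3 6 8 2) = (0 11 3 6 8 2)(5 10) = [11, 1, 0, 6, 4, 10, 8, 7, 2, 9, 5, 3]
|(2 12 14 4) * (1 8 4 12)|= |(1 8 4 2)(12 14)|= 4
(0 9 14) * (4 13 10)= (0 9 14)(4 13 10)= [9, 1, 2, 3, 13, 5, 6, 7, 8, 14, 4, 11, 12, 10, 0]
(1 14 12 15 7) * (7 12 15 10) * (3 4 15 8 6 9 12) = (1 14 8 6 9 12 10 7)(3 4 15) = [0, 14, 2, 4, 15, 5, 9, 1, 6, 12, 7, 11, 10, 13, 8, 3]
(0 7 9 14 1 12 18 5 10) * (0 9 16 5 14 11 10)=[7, 12, 2, 3, 4, 0, 6, 16, 8, 11, 9, 10, 18, 13, 1, 15, 5, 17, 14]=(0 7 16 5)(1 12 18 14)(9 11 10)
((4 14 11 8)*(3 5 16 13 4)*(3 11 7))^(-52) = (3 4 5 14 16 7 13) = ((3 5 16 13 4 14 7)(8 11))^(-52)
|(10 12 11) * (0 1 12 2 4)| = 7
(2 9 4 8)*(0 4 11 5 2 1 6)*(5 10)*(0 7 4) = (1 6 7 4 8)(2 9 11 10 5) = [0, 6, 9, 3, 8, 2, 7, 4, 1, 11, 5, 10]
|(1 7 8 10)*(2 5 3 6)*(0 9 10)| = 12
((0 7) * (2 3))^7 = ((0 7)(2 3))^7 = (0 7)(2 3)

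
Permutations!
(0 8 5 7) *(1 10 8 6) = (0 6 1 10 8 5 7) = [6, 10, 2, 3, 4, 7, 1, 0, 5, 9, 8]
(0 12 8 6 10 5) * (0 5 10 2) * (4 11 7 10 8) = (0 12 4 11 7 10 8 6 2) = [12, 1, 0, 3, 11, 5, 2, 10, 6, 9, 8, 7, 4]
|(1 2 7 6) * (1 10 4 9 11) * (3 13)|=|(1 2 7 6 10 4 9 11)(3 13)|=8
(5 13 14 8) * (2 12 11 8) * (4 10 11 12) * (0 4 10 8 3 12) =[4, 1, 10, 12, 8, 13, 6, 7, 5, 9, 11, 3, 0, 14, 2] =(0 4 8 5 13 14 2 10 11 3 12)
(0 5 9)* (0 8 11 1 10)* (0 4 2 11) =[5, 10, 11, 3, 2, 9, 6, 7, 0, 8, 4, 1] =(0 5 9 8)(1 10 4 2 11)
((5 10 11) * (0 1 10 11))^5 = (0 10 1)(5 11)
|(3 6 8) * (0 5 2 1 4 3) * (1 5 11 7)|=8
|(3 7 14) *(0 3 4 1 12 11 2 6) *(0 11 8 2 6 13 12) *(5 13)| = 30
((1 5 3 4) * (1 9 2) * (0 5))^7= (9)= ((0 5 3 4 9 2 1))^7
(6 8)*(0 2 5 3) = [2, 1, 5, 0, 4, 3, 8, 7, 6] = (0 2 5 3)(6 8)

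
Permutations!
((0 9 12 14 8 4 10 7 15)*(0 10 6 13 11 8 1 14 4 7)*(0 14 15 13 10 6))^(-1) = (0 4 12 9)(1 14 10 6 15)(7 8 11 13)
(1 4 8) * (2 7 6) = [0, 4, 7, 3, 8, 5, 2, 6, 1] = (1 4 8)(2 7 6)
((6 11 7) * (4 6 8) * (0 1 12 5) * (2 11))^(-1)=(0 5 12 1)(2 6 4 8 7 11)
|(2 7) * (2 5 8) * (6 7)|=5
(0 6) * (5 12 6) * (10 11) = [5, 1, 2, 3, 4, 12, 0, 7, 8, 9, 11, 10, 6] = (0 5 12 6)(10 11)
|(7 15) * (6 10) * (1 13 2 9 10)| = |(1 13 2 9 10 6)(7 15)| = 6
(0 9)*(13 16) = [9, 1, 2, 3, 4, 5, 6, 7, 8, 0, 10, 11, 12, 16, 14, 15, 13] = (0 9)(13 16)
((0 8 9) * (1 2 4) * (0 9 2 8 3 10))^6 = (10)(1 2)(4 8) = ((0 3 10)(1 8 2 4))^6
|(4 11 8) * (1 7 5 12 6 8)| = |(1 7 5 12 6 8 4 11)| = 8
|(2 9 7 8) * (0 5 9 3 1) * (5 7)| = 6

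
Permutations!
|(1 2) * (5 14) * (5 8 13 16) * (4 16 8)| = |(1 2)(4 16 5 14)(8 13)| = 4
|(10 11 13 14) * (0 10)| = |(0 10 11 13 14)| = 5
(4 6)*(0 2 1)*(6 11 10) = [2, 0, 1, 3, 11, 5, 4, 7, 8, 9, 6, 10] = (0 2 1)(4 11 10 6)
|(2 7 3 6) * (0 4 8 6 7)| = 10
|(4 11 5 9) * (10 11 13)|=|(4 13 10 11 5 9)|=6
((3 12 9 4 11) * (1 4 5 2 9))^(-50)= (12)(2 9 5)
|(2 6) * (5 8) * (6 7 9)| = 4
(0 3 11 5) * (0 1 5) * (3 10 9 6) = (0 10 9 6 3 11)(1 5) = [10, 5, 2, 11, 4, 1, 3, 7, 8, 6, 9, 0]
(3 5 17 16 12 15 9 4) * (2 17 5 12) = [0, 1, 17, 12, 3, 5, 6, 7, 8, 4, 10, 11, 15, 13, 14, 9, 2, 16] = (2 17 16)(3 12 15 9 4)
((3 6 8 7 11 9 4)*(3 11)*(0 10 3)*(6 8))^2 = ((0 10 3 8 7)(4 11 9))^2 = (0 3 7 10 8)(4 9 11)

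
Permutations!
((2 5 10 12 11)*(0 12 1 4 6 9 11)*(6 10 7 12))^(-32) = ((0 6 9 11 2 5 7 12)(1 4 10))^(-32) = (12)(1 4 10)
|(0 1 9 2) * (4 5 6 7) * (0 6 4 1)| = |(1 9 2 6 7)(4 5)| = 10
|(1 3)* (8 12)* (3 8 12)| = |(12)(1 8 3)| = 3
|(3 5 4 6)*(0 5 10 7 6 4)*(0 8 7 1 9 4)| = 10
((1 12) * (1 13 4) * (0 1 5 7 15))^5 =((0 1 12 13 4 5 7 15))^5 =(0 5 12 15 4 1 7 13)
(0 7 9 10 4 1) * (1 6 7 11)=(0 11 1)(4 6 7 9 10)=[11, 0, 2, 3, 6, 5, 7, 9, 8, 10, 4, 1]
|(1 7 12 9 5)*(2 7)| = |(1 2 7 12 9 5)| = 6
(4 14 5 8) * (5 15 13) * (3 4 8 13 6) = (3 4 14 15 6)(5 13) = [0, 1, 2, 4, 14, 13, 3, 7, 8, 9, 10, 11, 12, 5, 15, 6]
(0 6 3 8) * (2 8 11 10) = (0 6 3 11 10 2 8) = [6, 1, 8, 11, 4, 5, 3, 7, 0, 9, 2, 10]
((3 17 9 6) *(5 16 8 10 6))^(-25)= (3 6 10 8 16 5 9 17)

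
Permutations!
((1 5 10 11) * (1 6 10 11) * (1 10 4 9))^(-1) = ((1 5 11 6 4 9))^(-1) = (1 9 4 6 11 5)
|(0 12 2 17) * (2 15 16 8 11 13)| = |(0 12 15 16 8 11 13 2 17)| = 9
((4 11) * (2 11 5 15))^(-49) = ((2 11 4 5 15))^(-49) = (2 11 4 5 15)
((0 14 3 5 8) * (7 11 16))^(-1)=(0 8 5 3 14)(7 16 11)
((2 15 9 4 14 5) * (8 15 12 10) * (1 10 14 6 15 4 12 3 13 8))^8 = ((1 10)(2 3 13 8 4 6 15 9 12 14 5))^8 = (2 12 6 13 5 9 4 3 14 15 8)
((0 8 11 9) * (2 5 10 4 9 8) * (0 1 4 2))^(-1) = (1 9 4)(2 10 5)(8 11)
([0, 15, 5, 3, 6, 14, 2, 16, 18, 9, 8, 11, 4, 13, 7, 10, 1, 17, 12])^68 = [0, 8, 7, 3, 5, 16, 14, 15, 4, 9, 12, 11, 2, 13, 1, 18, 10, 17, 6]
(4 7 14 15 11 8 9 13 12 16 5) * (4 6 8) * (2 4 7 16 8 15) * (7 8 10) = [0, 1, 4, 3, 16, 6, 15, 14, 9, 13, 7, 8, 10, 12, 2, 11, 5] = (2 4 16 5 6 15 11 8 9 13 12 10 7 14)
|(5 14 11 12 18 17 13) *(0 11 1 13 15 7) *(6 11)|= 8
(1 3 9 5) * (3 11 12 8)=(1 11 12 8 3 9 5)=[0, 11, 2, 9, 4, 1, 6, 7, 3, 5, 10, 12, 8]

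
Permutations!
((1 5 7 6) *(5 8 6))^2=(1 6 8)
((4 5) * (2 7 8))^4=(2 7 8)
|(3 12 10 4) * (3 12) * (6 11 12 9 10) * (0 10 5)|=|(0 10 4 9 5)(6 11 12)|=15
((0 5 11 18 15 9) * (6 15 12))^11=(0 18 15 5 12 9 11 6)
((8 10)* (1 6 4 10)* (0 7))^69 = ((0 7)(1 6 4 10 8))^69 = (0 7)(1 8 10 4 6)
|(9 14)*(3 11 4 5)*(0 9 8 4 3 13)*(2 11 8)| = 10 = |(0 9 14 2 11 3 8 4 5 13)|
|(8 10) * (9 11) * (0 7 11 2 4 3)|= |(0 7 11 9 2 4 3)(8 10)|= 14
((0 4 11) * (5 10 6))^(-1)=(0 11 4)(5 6 10)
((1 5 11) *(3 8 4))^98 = ((1 5 11)(3 8 4))^98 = (1 11 5)(3 4 8)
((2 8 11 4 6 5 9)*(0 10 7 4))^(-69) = ((0 10 7 4 6 5 9 2 8 11))^(-69) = (0 10 7 4 6 5 9 2 8 11)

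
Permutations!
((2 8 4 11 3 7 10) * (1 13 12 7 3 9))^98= (1 11 8 10 12)(2 7 13 9 4)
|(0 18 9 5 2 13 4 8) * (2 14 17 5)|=21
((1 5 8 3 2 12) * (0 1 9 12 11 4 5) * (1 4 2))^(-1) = ((0 4 5 8 3 1)(2 11)(9 12))^(-1) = (0 1 3 8 5 4)(2 11)(9 12)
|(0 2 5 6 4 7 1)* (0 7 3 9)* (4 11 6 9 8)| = |(0 2 5 9)(1 7)(3 8 4)(6 11)| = 12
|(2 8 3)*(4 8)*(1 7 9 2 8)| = 10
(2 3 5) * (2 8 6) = [0, 1, 3, 5, 4, 8, 2, 7, 6] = (2 3 5 8 6)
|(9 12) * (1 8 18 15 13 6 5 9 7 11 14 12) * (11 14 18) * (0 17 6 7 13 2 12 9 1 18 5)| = |(0 17 6)(1 8 11 5)(2 12 13 7 14 9 18 15)| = 24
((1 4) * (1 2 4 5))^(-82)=((1 5)(2 4))^(-82)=(5)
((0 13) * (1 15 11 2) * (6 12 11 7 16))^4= (1 6)(2 16)(7 11)(12 15)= ((0 13)(1 15 7 16 6 12 11 2))^4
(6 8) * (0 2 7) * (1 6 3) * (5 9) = (0 2 7)(1 6 8 3)(5 9) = [2, 6, 7, 1, 4, 9, 8, 0, 3, 5]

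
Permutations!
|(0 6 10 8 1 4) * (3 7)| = |(0 6 10 8 1 4)(3 7)| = 6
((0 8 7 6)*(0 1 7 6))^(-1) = (0 7 1 6 8)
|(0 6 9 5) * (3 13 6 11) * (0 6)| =|(0 11 3 13)(5 6 9)| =12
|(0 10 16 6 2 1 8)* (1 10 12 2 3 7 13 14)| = |(0 12 2 10 16 6 3 7 13 14 1 8)| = 12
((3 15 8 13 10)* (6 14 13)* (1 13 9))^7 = (1 14 8 3 13 9 6 15 10)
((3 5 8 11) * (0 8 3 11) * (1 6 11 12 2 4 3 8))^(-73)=(0 3 12 1 5 2 6 8 4 11)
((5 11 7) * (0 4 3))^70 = (0 4 3)(5 11 7)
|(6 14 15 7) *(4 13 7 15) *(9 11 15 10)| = 20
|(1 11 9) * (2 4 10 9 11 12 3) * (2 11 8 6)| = 10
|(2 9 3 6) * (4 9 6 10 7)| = 10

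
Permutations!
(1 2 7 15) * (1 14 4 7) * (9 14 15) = (15)(1 2)(4 7 9 14) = [0, 2, 1, 3, 7, 5, 6, 9, 8, 14, 10, 11, 12, 13, 4, 15]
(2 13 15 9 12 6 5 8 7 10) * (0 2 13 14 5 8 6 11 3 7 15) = (0 2 14 5 6 8 15 9 12 11 3 7 10 13) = [2, 1, 14, 7, 4, 6, 8, 10, 15, 12, 13, 3, 11, 0, 5, 9]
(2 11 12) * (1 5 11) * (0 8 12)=(0 8 12 2 1 5 11)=[8, 5, 1, 3, 4, 11, 6, 7, 12, 9, 10, 0, 2]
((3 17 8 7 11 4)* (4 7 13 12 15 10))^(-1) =(3 4 10 15 12 13 8 17)(7 11) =((3 17 8 13 12 15 10 4)(7 11))^(-1)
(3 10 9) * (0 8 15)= (0 8 15)(3 10 9)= [8, 1, 2, 10, 4, 5, 6, 7, 15, 3, 9, 11, 12, 13, 14, 0]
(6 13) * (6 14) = (6 13 14) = [0, 1, 2, 3, 4, 5, 13, 7, 8, 9, 10, 11, 12, 14, 6]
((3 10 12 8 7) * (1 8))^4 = ((1 8 7 3 10 12))^4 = (1 10 7)(3 8 12)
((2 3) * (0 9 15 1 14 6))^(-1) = ((0 9 15 1 14 6)(2 3))^(-1) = (0 6 14 1 15 9)(2 3)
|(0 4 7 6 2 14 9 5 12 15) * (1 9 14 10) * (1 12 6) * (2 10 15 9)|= 30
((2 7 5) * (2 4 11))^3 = (2 4 7 11 5)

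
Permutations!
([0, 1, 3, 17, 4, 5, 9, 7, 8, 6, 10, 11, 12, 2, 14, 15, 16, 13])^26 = [0, 1, 17, 13, 4, 5, 6, 7, 8, 9, 10, 11, 12, 3, 14, 15, 16, 2]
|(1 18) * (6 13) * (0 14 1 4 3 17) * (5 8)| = |(0 14 1 18 4 3 17)(5 8)(6 13)| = 14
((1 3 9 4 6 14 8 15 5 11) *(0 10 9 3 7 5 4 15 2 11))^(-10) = (0 15 14 11 5 9 6 2 7 10 4 8 1)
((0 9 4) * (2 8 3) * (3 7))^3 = (9)(2 3 7 8)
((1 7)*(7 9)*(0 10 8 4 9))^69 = (0 1 7 9 4 8 10)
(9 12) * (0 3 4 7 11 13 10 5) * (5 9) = (0 3 4 7 11 13 10 9 12 5) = [3, 1, 2, 4, 7, 0, 6, 11, 8, 12, 9, 13, 5, 10]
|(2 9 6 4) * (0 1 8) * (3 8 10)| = |(0 1 10 3 8)(2 9 6 4)| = 20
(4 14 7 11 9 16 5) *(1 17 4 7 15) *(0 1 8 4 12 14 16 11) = (0 1 17 12 14 15 8 4 16 5 7)(9 11) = [1, 17, 2, 3, 16, 7, 6, 0, 4, 11, 10, 9, 14, 13, 15, 8, 5, 12]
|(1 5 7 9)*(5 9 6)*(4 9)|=3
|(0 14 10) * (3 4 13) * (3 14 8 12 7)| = |(0 8 12 7 3 4 13 14 10)| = 9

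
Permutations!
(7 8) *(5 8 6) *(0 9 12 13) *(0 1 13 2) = [9, 13, 0, 3, 4, 8, 5, 6, 7, 12, 10, 11, 2, 1] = (0 9 12 2)(1 13)(5 8 7 6)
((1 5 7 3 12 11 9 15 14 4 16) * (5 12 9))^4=(1 7 14 12 3 4 11 9 16 5 15)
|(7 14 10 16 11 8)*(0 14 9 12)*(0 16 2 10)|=|(0 14)(2 10)(7 9 12 16 11 8)|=6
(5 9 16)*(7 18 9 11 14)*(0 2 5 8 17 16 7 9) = [2, 1, 5, 3, 4, 11, 6, 18, 17, 7, 10, 14, 12, 13, 9, 15, 8, 16, 0] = (0 2 5 11 14 9 7 18)(8 17 16)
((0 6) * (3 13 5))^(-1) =(0 6)(3 5 13)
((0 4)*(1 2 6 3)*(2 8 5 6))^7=(0 4)(1 5 3 8 6)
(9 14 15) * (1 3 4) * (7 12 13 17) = (1 3 4)(7 12 13 17)(9 14 15) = [0, 3, 2, 4, 1, 5, 6, 12, 8, 14, 10, 11, 13, 17, 15, 9, 16, 7]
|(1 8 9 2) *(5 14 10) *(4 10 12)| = 20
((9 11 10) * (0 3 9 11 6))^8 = (11)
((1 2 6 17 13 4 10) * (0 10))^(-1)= ((0 10 1 2 6 17 13 4))^(-1)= (0 4 13 17 6 2 1 10)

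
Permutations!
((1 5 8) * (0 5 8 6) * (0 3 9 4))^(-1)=((0 5 6 3 9 4)(1 8))^(-1)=(0 4 9 3 6 5)(1 8)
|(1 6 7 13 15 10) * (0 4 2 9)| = 12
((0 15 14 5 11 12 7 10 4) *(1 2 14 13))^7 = ((0 15 13 1 2 14 5 11 12 7 10 4))^7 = (0 11 13 7 2 4 5 15 12 1 10 14)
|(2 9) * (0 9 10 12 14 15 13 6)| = 9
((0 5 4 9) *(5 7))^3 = ((0 7 5 4 9))^3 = (0 4 7 9 5)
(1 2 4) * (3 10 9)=(1 2 4)(3 10 9)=[0, 2, 4, 10, 1, 5, 6, 7, 8, 3, 9]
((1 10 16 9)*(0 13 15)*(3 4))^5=((0 13 15)(1 10 16 9)(3 4))^5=(0 15 13)(1 10 16 9)(3 4)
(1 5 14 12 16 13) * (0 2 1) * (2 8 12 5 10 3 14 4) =[8, 10, 1, 14, 2, 4, 6, 7, 12, 9, 3, 11, 16, 0, 5, 15, 13] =(0 8 12 16 13)(1 10 3 14 5 4 2)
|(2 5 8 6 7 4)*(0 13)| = |(0 13)(2 5 8 6 7 4)| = 6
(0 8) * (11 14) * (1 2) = [8, 2, 1, 3, 4, 5, 6, 7, 0, 9, 10, 14, 12, 13, 11] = (0 8)(1 2)(11 14)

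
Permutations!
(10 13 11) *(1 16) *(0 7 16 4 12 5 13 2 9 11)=(0 7 16 1 4 12 5 13)(2 9 11 10)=[7, 4, 9, 3, 12, 13, 6, 16, 8, 11, 2, 10, 5, 0, 14, 15, 1]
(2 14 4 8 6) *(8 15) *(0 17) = (0 17)(2 14 4 15 8 6) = [17, 1, 14, 3, 15, 5, 2, 7, 6, 9, 10, 11, 12, 13, 4, 8, 16, 0]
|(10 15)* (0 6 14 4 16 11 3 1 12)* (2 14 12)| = 42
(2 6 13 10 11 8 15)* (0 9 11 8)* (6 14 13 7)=(0 9 11)(2 14 13 10 8 15)(6 7)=[9, 1, 14, 3, 4, 5, 7, 6, 15, 11, 8, 0, 12, 10, 13, 2]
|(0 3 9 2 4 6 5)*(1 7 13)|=21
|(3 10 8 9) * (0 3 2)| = 6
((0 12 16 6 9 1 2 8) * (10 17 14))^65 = ((0 12 16 6 9 1 2 8)(10 17 14))^65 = (0 12 16 6 9 1 2 8)(10 14 17)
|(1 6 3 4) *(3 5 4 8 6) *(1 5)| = |(1 3 8 6)(4 5)| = 4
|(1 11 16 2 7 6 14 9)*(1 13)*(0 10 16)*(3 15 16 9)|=42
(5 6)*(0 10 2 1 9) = [10, 9, 1, 3, 4, 6, 5, 7, 8, 0, 2] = (0 10 2 1 9)(5 6)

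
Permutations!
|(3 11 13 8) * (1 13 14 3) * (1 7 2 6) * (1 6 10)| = 6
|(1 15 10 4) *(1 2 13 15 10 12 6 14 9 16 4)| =|(1 10)(2 13 15 12 6 14 9 16 4)| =18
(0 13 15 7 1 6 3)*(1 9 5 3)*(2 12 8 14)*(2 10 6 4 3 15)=[13, 4, 12, 0, 3, 15, 1, 9, 14, 5, 6, 11, 8, 2, 10, 7]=(0 13 2 12 8 14 10 6 1 4 3)(5 15 7 9)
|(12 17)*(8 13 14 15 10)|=10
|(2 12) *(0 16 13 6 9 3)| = 6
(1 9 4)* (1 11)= (1 9 4 11)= [0, 9, 2, 3, 11, 5, 6, 7, 8, 4, 10, 1]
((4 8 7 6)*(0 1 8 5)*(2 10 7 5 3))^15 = ((0 1 8 5)(2 10 7 6 4 3))^15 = (0 5 8 1)(2 6)(3 7)(4 10)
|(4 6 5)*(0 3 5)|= 5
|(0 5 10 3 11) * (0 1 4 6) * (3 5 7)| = 14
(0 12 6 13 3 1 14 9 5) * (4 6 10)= (0 12 10 4 6 13 3 1 14 9 5)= [12, 14, 2, 1, 6, 0, 13, 7, 8, 5, 4, 11, 10, 3, 9]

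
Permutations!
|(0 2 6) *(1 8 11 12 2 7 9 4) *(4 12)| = 12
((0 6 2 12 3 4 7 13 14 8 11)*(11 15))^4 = ((0 6 2 12 3 4 7 13 14 8 15 11))^4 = (0 3 14)(2 7 15)(4 8 6)(11 12 13)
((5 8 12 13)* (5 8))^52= (8 12 13)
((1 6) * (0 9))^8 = ((0 9)(1 6))^8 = (9)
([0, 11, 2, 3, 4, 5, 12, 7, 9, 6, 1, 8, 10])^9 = [0, 8, 2, 3, 4, 5, 10, 7, 6, 12, 11, 9, 1]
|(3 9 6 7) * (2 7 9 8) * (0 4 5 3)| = |(0 4 5 3 8 2 7)(6 9)| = 14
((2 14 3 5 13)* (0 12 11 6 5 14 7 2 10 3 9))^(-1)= ((0 12 11 6 5 13 10 3 14 9)(2 7))^(-1)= (0 9 14 3 10 13 5 6 11 12)(2 7)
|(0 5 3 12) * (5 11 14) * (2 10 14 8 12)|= |(0 11 8 12)(2 10 14 5 3)|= 20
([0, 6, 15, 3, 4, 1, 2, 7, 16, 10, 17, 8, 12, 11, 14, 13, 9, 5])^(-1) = (1 5 17 10 9 16 8 11 13 15 2 6)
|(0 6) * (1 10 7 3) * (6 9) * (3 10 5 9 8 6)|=12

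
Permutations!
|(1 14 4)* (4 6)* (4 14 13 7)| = 4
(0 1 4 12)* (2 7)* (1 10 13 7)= (0 10 13 7 2 1 4 12)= [10, 4, 1, 3, 12, 5, 6, 2, 8, 9, 13, 11, 0, 7]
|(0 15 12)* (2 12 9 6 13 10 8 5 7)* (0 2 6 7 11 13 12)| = |(0 15 9 7 6 12 2)(5 11 13 10 8)| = 35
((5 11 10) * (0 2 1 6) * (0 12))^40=((0 2 1 6 12)(5 11 10))^40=(12)(5 11 10)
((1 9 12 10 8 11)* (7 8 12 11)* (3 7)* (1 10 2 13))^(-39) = (1 10 13 11 2 9 12)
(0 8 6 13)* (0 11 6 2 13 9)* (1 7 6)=(0 8 2 13 11 1 7 6 9)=[8, 7, 13, 3, 4, 5, 9, 6, 2, 0, 10, 1, 12, 11]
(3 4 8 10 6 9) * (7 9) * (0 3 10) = (0 3 4 8)(6 7 9 10) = [3, 1, 2, 4, 8, 5, 7, 9, 0, 10, 6]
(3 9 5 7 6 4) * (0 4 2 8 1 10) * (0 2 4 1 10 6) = (0 1 6 4 3 9 5 7)(2 8 10) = [1, 6, 8, 9, 3, 7, 4, 0, 10, 5, 2]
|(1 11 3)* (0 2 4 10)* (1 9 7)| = 20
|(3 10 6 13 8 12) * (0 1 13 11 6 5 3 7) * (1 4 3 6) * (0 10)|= |(0 4 3)(1 13 8 12 7 10 5 6 11)|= 9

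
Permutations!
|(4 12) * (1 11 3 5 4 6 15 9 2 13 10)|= |(1 11 3 5 4 12 6 15 9 2 13 10)|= 12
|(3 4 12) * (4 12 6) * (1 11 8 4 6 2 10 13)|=|(1 11 8 4 2 10 13)(3 12)|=14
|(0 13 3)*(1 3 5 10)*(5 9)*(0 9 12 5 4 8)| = |(0 13 12 5 10 1 3 9 4 8)| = 10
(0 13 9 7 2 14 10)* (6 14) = [13, 1, 6, 3, 4, 5, 14, 2, 8, 7, 0, 11, 12, 9, 10] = (0 13 9 7 2 6 14 10)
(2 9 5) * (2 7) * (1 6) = (1 6)(2 9 5 7) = [0, 6, 9, 3, 4, 7, 1, 2, 8, 5]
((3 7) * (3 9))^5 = (3 9 7)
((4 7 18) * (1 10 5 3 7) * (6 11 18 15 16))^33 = (18)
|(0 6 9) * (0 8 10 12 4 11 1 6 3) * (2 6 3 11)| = 28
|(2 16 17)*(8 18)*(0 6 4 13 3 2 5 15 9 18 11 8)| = 12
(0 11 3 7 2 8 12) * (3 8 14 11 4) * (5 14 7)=(0 4 3 5 14 11 8 12)(2 7)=[4, 1, 7, 5, 3, 14, 6, 2, 12, 9, 10, 8, 0, 13, 11]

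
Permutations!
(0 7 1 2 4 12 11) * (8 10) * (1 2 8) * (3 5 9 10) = (0 7 2 4 12 11)(1 8 3 5 9 10) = [7, 8, 4, 5, 12, 9, 6, 2, 3, 10, 1, 0, 11]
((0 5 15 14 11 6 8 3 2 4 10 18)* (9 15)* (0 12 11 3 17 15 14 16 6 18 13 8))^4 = (0 3 13 16 9 4 17)(2 8 6 14 10 15 5)(11 18 12)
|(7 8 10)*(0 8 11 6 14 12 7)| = |(0 8 10)(6 14 12 7 11)| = 15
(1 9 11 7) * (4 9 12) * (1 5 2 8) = [0, 12, 8, 3, 9, 2, 6, 5, 1, 11, 10, 7, 4] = (1 12 4 9 11 7 5 2 8)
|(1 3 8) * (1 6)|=4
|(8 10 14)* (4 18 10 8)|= |(4 18 10 14)|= 4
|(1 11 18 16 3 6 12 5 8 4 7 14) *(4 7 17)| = 22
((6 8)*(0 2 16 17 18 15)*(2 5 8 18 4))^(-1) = (0 15 18 6 8 5)(2 4 17 16)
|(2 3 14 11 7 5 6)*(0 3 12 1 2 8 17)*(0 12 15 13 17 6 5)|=|(0 3 14 11 7)(1 2 15 13 17 12)(6 8)|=30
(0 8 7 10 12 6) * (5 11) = (0 8 7 10 12 6)(5 11) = [8, 1, 2, 3, 4, 11, 0, 10, 7, 9, 12, 5, 6]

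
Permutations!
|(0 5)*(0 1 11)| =4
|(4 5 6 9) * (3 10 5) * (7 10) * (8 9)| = |(3 7 10 5 6 8 9 4)| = 8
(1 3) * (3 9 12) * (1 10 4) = (1 9 12 3 10 4) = [0, 9, 2, 10, 1, 5, 6, 7, 8, 12, 4, 11, 3]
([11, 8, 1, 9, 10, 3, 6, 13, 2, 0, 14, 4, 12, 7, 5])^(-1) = [9, 2, 8, 5, 11, 14, 6, 13, 1, 3, 4, 0, 12, 7, 10]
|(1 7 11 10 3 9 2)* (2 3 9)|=|(1 7 11 10 9 3 2)|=7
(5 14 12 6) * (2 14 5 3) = (2 14 12 6 3) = [0, 1, 14, 2, 4, 5, 3, 7, 8, 9, 10, 11, 6, 13, 12]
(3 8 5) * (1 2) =(1 2)(3 8 5) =[0, 2, 1, 8, 4, 3, 6, 7, 5]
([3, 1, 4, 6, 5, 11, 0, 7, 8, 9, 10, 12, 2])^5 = (12)(0 6 3)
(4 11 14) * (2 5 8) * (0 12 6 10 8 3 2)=[12, 1, 5, 2, 11, 3, 10, 7, 0, 9, 8, 14, 6, 13, 4]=(0 12 6 10 8)(2 5 3)(4 11 14)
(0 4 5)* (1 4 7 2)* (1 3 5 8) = (0 7 2 3 5)(1 4 8) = [7, 4, 3, 5, 8, 0, 6, 2, 1]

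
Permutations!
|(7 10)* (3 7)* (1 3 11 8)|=|(1 3 7 10 11 8)|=6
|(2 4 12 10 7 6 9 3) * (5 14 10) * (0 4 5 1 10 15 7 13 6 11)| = |(0 4 12 1 10 13 6 9 3 2 5 14 15 7 11)| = 15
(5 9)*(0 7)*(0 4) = (0 7 4)(5 9) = [7, 1, 2, 3, 0, 9, 6, 4, 8, 5]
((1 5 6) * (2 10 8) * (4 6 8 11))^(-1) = ((1 5 8 2 10 11 4 6))^(-1) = (1 6 4 11 10 2 8 5)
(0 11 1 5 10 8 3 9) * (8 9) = (0 11 1 5 10 9)(3 8) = [11, 5, 2, 8, 4, 10, 6, 7, 3, 0, 9, 1]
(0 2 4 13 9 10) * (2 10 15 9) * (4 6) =(0 10)(2 6 4 13)(9 15) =[10, 1, 6, 3, 13, 5, 4, 7, 8, 15, 0, 11, 12, 2, 14, 9]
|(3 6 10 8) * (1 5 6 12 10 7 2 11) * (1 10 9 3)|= |(1 5 6 7 2 11 10 8)(3 12 9)|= 24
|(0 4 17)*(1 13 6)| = |(0 4 17)(1 13 6)| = 3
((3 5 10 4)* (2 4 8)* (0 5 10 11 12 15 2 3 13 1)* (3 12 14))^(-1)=(0 1 13 4 2 15 12 8 10 3 14 11 5)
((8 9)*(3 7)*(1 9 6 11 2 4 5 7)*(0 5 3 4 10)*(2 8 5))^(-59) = ((0 2 10)(1 9 5 7 4 3)(6 11 8))^(-59) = (0 2 10)(1 9 5 7 4 3)(6 11 8)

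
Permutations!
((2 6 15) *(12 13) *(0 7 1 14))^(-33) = (15)(0 14 1 7)(12 13)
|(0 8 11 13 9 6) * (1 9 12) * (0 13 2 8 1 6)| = |(0 1 9)(2 8 11)(6 13 12)| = 3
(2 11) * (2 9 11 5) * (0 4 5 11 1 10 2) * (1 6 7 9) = (0 4 5)(1 10 2 11)(6 7 9) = [4, 10, 11, 3, 5, 0, 7, 9, 8, 6, 2, 1]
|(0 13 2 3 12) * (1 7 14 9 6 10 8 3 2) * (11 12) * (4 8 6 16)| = |(0 13 1 7 14 9 16 4 8 3 11 12)(6 10)| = 12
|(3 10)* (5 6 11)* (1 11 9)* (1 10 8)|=8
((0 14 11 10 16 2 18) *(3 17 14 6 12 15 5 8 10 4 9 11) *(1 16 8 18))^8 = ((0 6 12 15 5 18)(1 16 2)(3 17 14)(4 9 11)(8 10))^8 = (0 12 5)(1 2 16)(3 14 17)(4 11 9)(6 15 18)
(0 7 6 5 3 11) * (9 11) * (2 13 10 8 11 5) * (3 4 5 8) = (0 7 6 2 13 10 3 9 8 11)(4 5) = [7, 1, 13, 9, 5, 4, 2, 6, 11, 8, 3, 0, 12, 10]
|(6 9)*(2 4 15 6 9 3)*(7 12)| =|(2 4 15 6 3)(7 12)| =10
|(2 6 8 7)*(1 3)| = |(1 3)(2 6 8 7)| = 4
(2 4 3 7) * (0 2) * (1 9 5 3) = (0 2 4 1 9 5 3 7) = [2, 9, 4, 7, 1, 3, 6, 0, 8, 5]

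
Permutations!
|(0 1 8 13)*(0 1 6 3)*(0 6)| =6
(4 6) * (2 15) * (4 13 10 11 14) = (2 15)(4 6 13 10 11 14) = [0, 1, 15, 3, 6, 5, 13, 7, 8, 9, 11, 14, 12, 10, 4, 2]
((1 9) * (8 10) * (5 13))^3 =(1 9)(5 13)(8 10)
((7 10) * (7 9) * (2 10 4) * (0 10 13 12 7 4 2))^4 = ((0 10 9 4)(2 13 12 7))^4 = (13)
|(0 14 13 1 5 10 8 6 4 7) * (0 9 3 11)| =13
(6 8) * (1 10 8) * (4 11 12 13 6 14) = (1 10 8 14 4 11 12 13 6) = [0, 10, 2, 3, 11, 5, 1, 7, 14, 9, 8, 12, 13, 6, 4]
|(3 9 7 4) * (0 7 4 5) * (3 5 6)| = |(0 7 6 3 9 4 5)| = 7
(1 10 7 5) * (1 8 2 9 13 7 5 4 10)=(2 9 13 7 4 10 5 8)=[0, 1, 9, 3, 10, 8, 6, 4, 2, 13, 5, 11, 12, 7]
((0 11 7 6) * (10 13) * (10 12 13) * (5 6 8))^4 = (13)(0 5 7)(6 8 11)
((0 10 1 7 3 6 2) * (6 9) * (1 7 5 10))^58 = ((0 1 5 10 7 3 9 6 2))^58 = (0 7 2 10 6 5 9 1 3)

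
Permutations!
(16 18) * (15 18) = (15 18 16) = [0, 1, 2, 3, 4, 5, 6, 7, 8, 9, 10, 11, 12, 13, 14, 18, 15, 17, 16]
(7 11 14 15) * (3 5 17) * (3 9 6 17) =(3 5)(6 17 9)(7 11 14 15) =[0, 1, 2, 5, 4, 3, 17, 11, 8, 6, 10, 14, 12, 13, 15, 7, 16, 9]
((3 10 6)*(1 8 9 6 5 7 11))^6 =((1 8 9 6 3 10 5 7 11))^6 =(1 5 6)(3 8 7)(9 11 10)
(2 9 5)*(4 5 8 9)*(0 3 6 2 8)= [3, 1, 4, 6, 5, 8, 2, 7, 9, 0]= (0 3 6 2 4 5 8 9)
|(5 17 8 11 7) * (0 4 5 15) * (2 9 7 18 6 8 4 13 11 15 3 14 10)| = 42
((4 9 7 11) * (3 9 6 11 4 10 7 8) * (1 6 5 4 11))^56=((1 6)(3 9 8)(4 5)(7 11 10))^56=(3 8 9)(7 10 11)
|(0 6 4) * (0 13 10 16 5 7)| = 8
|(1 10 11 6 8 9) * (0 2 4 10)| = |(0 2 4 10 11 6 8 9 1)| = 9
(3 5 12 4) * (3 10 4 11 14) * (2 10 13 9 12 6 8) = (2 10 4 13 9 12 11 14 3 5 6 8) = [0, 1, 10, 5, 13, 6, 8, 7, 2, 12, 4, 14, 11, 9, 3]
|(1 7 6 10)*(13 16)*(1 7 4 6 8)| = 6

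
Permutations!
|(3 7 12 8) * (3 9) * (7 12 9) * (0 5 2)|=15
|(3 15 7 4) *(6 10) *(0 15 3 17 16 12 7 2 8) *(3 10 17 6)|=|(0 15 2 8)(3 10)(4 6 17 16 12 7)|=12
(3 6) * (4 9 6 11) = (3 11 4 9 6) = [0, 1, 2, 11, 9, 5, 3, 7, 8, 6, 10, 4]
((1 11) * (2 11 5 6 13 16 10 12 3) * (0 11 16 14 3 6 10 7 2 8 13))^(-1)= ((0 11 1 5 10 12 6)(2 16 7)(3 8 13 14))^(-1)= (0 6 12 10 5 1 11)(2 7 16)(3 14 13 8)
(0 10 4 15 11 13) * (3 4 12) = [10, 1, 2, 4, 15, 5, 6, 7, 8, 9, 12, 13, 3, 0, 14, 11] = (0 10 12 3 4 15 11 13)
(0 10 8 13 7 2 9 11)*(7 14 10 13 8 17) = (0 13 14 10 17 7 2 9 11) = [13, 1, 9, 3, 4, 5, 6, 2, 8, 11, 17, 0, 12, 14, 10, 15, 16, 7]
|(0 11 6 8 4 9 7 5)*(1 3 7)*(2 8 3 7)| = 11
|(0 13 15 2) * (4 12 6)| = 12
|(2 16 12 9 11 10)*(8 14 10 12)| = 15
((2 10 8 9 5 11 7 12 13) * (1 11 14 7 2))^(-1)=(1 13 12 7 14 5 9 8 10 2 11)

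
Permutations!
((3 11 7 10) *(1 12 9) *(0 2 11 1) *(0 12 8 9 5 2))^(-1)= (1 3 10 7 11 2 5 12 9 8)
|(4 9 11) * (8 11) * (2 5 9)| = |(2 5 9 8 11 4)| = 6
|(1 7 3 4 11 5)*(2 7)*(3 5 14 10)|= |(1 2 7 5)(3 4 11 14 10)|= 20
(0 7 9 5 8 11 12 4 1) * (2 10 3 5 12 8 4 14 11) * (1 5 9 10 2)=[7, 0, 2, 9, 5, 4, 6, 10, 1, 12, 3, 8, 14, 13, 11]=(0 7 10 3 9 12 14 11 8 1)(4 5)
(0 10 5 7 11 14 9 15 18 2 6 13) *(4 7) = (0 10 5 4 7 11 14 9 15 18 2 6 13) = [10, 1, 6, 3, 7, 4, 13, 11, 8, 15, 5, 14, 12, 0, 9, 18, 16, 17, 2]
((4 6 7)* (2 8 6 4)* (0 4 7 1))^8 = ((0 4 7 2 8 6 1))^8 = (0 4 7 2 8 6 1)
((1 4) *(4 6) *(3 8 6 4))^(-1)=(1 4)(3 6 8)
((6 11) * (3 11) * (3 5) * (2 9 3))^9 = ((2 9 3 11 6 5))^9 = (2 11)(3 5)(6 9)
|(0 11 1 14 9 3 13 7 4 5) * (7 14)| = 12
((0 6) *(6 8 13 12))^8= ((0 8 13 12 6))^8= (0 12 8 6 13)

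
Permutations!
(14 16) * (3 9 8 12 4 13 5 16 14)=[0, 1, 2, 9, 13, 16, 6, 7, 12, 8, 10, 11, 4, 5, 14, 15, 3]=(3 9 8 12 4 13 5 16)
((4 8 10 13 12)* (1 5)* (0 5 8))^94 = ((0 5 1 8 10 13 12 4))^94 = (0 12 10 1)(4 13 8 5)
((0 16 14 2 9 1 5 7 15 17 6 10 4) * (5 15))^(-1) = (0 4 10 6 17 15 1 9 2 14 16)(5 7)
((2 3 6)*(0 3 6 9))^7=(0 3 9)(2 6)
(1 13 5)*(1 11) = (1 13 5 11) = [0, 13, 2, 3, 4, 11, 6, 7, 8, 9, 10, 1, 12, 5]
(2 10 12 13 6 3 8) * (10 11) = (2 11 10 12 13 6 3 8) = [0, 1, 11, 8, 4, 5, 3, 7, 2, 9, 12, 10, 13, 6]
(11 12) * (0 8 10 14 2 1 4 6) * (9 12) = (0 8 10 14 2 1 4 6)(9 12 11) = [8, 4, 1, 3, 6, 5, 0, 7, 10, 12, 14, 9, 11, 13, 2]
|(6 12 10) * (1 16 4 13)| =|(1 16 4 13)(6 12 10)| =12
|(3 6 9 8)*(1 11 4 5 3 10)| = |(1 11 4 5 3 6 9 8 10)| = 9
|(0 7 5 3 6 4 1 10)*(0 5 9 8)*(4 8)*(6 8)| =9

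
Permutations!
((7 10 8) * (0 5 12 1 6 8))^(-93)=((0 5 12 1 6 8 7 10))^(-93)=(0 1 7 5 6 10 12 8)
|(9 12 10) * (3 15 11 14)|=12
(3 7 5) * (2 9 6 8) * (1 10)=(1 10)(2 9 6 8)(3 7 5)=[0, 10, 9, 7, 4, 3, 8, 5, 2, 6, 1]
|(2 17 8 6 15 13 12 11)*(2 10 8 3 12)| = 10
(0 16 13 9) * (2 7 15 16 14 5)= (0 14 5 2 7 15 16 13 9)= [14, 1, 7, 3, 4, 2, 6, 15, 8, 0, 10, 11, 12, 9, 5, 16, 13]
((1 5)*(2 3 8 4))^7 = ((1 5)(2 3 8 4))^7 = (1 5)(2 4 8 3)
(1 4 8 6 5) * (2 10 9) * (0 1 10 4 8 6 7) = [1, 8, 4, 3, 6, 10, 5, 0, 7, 2, 9] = (0 1 8 7)(2 4 6 5 10 9)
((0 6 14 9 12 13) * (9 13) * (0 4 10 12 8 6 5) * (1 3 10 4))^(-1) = ((0 5)(1 3 10 12 9 8 6 14 13))^(-1) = (0 5)(1 13 14 6 8 9 12 10 3)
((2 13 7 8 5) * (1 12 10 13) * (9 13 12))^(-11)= (1 7 2 13 5 9 8)(10 12)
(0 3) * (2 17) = [3, 1, 17, 0, 4, 5, 6, 7, 8, 9, 10, 11, 12, 13, 14, 15, 16, 2] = (0 3)(2 17)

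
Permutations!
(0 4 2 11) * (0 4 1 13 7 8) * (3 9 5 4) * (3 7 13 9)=(13)(0 1 9 5 4 2 11 7 8)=[1, 9, 11, 3, 2, 4, 6, 8, 0, 5, 10, 7, 12, 13]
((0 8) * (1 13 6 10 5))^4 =(1 5 10 6 13)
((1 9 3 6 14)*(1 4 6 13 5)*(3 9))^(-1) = ((1 3 13 5)(4 6 14))^(-1) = (1 5 13 3)(4 14 6)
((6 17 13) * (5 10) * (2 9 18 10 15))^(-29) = (2 9 18 10 5 15)(6 17 13)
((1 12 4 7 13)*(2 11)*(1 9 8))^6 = ((1 12 4 7 13 9 8)(2 11))^6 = (1 8 9 13 7 4 12)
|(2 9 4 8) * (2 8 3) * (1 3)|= 5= |(1 3 2 9 4)|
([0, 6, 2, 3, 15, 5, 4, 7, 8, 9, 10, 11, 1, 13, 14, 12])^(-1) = [0, 12, 2, 3, 6, 5, 1, 7, 8, 9, 10, 11, 15, 13, 14, 4]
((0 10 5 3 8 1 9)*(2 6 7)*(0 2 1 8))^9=(0 10 5 3)(1 7 6 2 9)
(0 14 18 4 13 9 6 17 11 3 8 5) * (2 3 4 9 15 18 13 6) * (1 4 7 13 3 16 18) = (0 14 3 8 5)(1 4 6 17 11 7 13 15)(2 16 18 9) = [14, 4, 16, 8, 6, 0, 17, 13, 5, 2, 10, 7, 12, 15, 3, 1, 18, 11, 9]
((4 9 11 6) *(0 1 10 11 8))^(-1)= ((0 1 10 11 6 4 9 8))^(-1)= (0 8 9 4 6 11 10 1)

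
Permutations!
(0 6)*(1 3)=[6, 3, 2, 1, 4, 5, 0]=(0 6)(1 3)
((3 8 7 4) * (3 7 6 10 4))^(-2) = ((3 8 6 10 4 7))^(-2) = (3 4 6)(7 10 8)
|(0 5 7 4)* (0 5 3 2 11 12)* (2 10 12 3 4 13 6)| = 11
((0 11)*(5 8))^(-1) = (0 11)(5 8)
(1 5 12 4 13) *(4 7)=[0, 5, 2, 3, 13, 12, 6, 4, 8, 9, 10, 11, 7, 1]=(1 5 12 7 4 13)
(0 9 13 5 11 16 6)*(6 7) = (0 9 13 5 11 16 7 6) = [9, 1, 2, 3, 4, 11, 0, 6, 8, 13, 10, 16, 12, 5, 14, 15, 7]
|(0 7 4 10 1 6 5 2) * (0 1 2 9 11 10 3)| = 28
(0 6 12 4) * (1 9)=[6, 9, 2, 3, 0, 5, 12, 7, 8, 1, 10, 11, 4]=(0 6 12 4)(1 9)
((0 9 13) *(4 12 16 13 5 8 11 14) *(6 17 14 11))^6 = ((0 9 5 8 6 17 14 4 12 16 13))^6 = (0 14 9 4 5 12 8 16 6 13 17)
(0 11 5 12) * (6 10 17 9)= (0 11 5 12)(6 10 17 9)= [11, 1, 2, 3, 4, 12, 10, 7, 8, 6, 17, 5, 0, 13, 14, 15, 16, 9]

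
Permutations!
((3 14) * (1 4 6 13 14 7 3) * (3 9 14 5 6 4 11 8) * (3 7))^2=(1 8 9)(5 13 6)(7 14 11)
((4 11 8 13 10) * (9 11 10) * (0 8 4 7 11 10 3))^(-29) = ((0 8 13 9 10 7 11 4 3))^(-29) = (0 4 7 9 8 3 11 10 13)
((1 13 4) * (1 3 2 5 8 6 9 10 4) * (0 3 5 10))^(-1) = ((0 3 2 10 4 5 8 6 9)(1 13))^(-1) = (0 9 6 8 5 4 10 2 3)(1 13)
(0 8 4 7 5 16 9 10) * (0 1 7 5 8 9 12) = (0 9 10 1 7 8 4 5 16 12) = [9, 7, 2, 3, 5, 16, 6, 8, 4, 10, 1, 11, 0, 13, 14, 15, 12]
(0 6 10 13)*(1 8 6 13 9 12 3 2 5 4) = [13, 8, 5, 2, 1, 4, 10, 7, 6, 12, 9, 11, 3, 0] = (0 13)(1 8 6 10 9 12 3 2 5 4)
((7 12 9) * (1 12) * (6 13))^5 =(1 12 9 7)(6 13)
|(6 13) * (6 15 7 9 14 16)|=7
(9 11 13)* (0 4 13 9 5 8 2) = (0 4 13 5 8 2)(9 11) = [4, 1, 0, 3, 13, 8, 6, 7, 2, 11, 10, 9, 12, 5]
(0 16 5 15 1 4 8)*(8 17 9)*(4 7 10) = [16, 7, 2, 3, 17, 15, 6, 10, 0, 8, 4, 11, 12, 13, 14, 1, 5, 9] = (0 16 5 15 1 7 10 4 17 9 8)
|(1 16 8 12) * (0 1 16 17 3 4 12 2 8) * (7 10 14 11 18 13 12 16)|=|(0 1 17 3 4 16)(2 8)(7 10 14 11 18 13 12)|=42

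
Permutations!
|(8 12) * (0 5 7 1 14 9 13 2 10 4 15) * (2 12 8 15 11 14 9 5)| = 13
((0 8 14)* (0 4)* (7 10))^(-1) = (0 4 14 8)(7 10)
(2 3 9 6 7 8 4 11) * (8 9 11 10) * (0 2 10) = (0 2 3 11 10 8 4)(6 7 9) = [2, 1, 3, 11, 0, 5, 7, 9, 4, 6, 8, 10]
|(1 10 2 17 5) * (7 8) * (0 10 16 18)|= |(0 10 2 17 5 1 16 18)(7 8)|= 8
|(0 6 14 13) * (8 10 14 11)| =|(0 6 11 8 10 14 13)| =7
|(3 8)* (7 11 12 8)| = 5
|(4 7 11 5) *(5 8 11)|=6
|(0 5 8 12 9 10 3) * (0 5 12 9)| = |(0 12)(3 5 8 9 10)| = 10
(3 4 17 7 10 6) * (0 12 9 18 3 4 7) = [12, 1, 2, 7, 17, 5, 4, 10, 8, 18, 6, 11, 9, 13, 14, 15, 16, 0, 3] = (0 12 9 18 3 7 10 6 4 17)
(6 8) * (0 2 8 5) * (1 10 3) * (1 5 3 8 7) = (0 2 7 1 10 8 6 3 5) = [2, 10, 7, 5, 4, 0, 3, 1, 6, 9, 8]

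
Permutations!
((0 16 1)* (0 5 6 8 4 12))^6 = ((0 16 1 5 6 8 4 12))^6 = (0 4 6 1)(5 16 12 8)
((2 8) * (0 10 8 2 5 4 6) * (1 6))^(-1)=((0 10 8 5 4 1 6))^(-1)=(0 6 1 4 5 8 10)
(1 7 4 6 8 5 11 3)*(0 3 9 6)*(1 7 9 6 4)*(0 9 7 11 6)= (0 3 11)(1 7)(4 9)(5 6 8)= [3, 7, 2, 11, 9, 6, 8, 1, 5, 4, 10, 0]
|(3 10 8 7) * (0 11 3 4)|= 7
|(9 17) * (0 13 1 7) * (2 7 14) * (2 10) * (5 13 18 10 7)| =|(0 18 10 2 5 13 1 14 7)(9 17)| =18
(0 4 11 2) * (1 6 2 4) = (0 1 6 2)(4 11) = [1, 6, 0, 3, 11, 5, 2, 7, 8, 9, 10, 4]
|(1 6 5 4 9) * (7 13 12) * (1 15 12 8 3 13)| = 24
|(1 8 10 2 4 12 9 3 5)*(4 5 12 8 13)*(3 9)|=14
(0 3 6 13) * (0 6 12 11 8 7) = (0 3 12 11 8 7)(6 13) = [3, 1, 2, 12, 4, 5, 13, 0, 7, 9, 10, 8, 11, 6]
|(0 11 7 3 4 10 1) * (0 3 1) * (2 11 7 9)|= |(0 7 1 3 4 10)(2 11 9)|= 6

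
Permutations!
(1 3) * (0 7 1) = [7, 3, 2, 0, 4, 5, 6, 1] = (0 7 1 3)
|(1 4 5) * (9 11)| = |(1 4 5)(9 11)| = 6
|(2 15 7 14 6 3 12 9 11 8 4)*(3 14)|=|(2 15 7 3 12 9 11 8 4)(6 14)|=18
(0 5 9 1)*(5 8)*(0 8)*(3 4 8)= (1 3 4 8 5 9)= [0, 3, 2, 4, 8, 9, 6, 7, 5, 1]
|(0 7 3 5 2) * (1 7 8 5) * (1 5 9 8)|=|(0 1 7 3 5 2)(8 9)|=6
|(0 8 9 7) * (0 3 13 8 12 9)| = 7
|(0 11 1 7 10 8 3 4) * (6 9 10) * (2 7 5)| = 12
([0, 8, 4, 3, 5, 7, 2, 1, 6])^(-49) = (8)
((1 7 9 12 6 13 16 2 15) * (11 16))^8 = (1 2 11 6 9)(7 15 16 13 12)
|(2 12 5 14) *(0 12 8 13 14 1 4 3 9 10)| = |(0 12 5 1 4 3 9 10)(2 8 13 14)| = 8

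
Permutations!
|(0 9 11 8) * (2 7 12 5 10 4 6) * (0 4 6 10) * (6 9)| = 30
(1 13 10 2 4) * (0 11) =(0 11)(1 13 10 2 4) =[11, 13, 4, 3, 1, 5, 6, 7, 8, 9, 2, 0, 12, 10]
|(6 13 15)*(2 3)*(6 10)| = 4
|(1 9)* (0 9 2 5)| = 5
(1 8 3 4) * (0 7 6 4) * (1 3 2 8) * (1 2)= (0 7 6 4 3)(1 2 8)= [7, 2, 8, 0, 3, 5, 4, 6, 1]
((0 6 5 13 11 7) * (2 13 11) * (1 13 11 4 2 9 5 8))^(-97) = (0 8 13 5 2 7 6 1 9 4 11)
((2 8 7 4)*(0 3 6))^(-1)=((0 3 6)(2 8 7 4))^(-1)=(0 6 3)(2 4 7 8)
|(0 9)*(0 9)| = |(9)| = 1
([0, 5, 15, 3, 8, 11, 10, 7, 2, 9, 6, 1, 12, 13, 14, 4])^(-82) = [0, 11, 4, 3, 2, 1, 6, 7, 15, 9, 10, 5, 12, 13, 14, 8]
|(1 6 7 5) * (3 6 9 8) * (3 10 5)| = |(1 9 8 10 5)(3 6 7)| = 15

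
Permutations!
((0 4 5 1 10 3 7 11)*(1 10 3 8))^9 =((0 4 5 10 8 1 3 7 11))^9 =(11)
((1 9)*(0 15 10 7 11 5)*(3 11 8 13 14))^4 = ((0 15 10 7 8 13 14 3 11 5)(1 9))^4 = (0 8 11 10 14)(3 15 13 5 7)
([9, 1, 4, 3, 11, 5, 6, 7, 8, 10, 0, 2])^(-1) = (0 10 9)(2 11 4)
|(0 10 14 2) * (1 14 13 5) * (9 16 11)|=21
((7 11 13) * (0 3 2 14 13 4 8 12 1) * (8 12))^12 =((0 3 2 14 13 7 11 4 12 1))^12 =(0 2 13 11 12)(1 3 14 7 4)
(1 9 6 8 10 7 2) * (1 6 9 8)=[0, 8, 6, 3, 4, 5, 1, 2, 10, 9, 7]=(1 8 10 7 2 6)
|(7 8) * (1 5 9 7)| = 5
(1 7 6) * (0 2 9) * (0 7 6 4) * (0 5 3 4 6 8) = (0 2 9 7 6 1 8)(3 4 5) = [2, 8, 9, 4, 5, 3, 1, 6, 0, 7]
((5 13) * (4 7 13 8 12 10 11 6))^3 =((4 7 13 5 8 12 10 11 6))^3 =(4 5 10)(6 13 12)(7 8 11)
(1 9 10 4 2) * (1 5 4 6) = (1 9 10 6)(2 5 4) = [0, 9, 5, 3, 2, 4, 1, 7, 8, 10, 6]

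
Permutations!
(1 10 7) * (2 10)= [0, 2, 10, 3, 4, 5, 6, 1, 8, 9, 7]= (1 2 10 7)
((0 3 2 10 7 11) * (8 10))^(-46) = ((0 3 2 8 10 7 11))^(-46) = (0 8 11 2 7 3 10)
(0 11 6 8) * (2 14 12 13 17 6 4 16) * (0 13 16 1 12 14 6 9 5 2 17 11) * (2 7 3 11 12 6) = [0, 6, 2, 11, 1, 7, 8, 3, 13, 5, 10, 4, 16, 12, 14, 15, 17, 9] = (1 6 8 13 12 16 17 9 5 7 3 11 4)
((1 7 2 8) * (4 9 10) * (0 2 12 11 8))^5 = (12)(0 2)(4 10 9)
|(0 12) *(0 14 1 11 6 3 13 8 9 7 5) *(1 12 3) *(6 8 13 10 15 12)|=13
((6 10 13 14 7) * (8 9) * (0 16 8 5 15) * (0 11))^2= ((0 16 8 9 5 15 11)(6 10 13 14 7))^2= (0 8 5 11 16 9 15)(6 13 7 10 14)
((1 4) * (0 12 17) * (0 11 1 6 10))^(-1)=((0 12 17 11 1 4 6 10))^(-1)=(0 10 6 4 1 11 17 12)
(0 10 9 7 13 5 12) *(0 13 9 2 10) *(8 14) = [0, 1, 10, 3, 4, 12, 6, 9, 14, 7, 2, 11, 13, 5, 8] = (2 10)(5 12 13)(7 9)(8 14)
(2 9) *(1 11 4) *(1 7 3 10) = (1 11 4 7 3 10)(2 9) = [0, 11, 9, 10, 7, 5, 6, 3, 8, 2, 1, 4]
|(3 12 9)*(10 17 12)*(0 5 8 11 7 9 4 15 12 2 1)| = 33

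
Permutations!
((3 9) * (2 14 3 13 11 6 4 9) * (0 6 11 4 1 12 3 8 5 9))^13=(0 6 1 12 3 2 14 8 5 9 13 4)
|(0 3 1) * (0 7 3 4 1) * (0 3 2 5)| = |(0 4 1 7 2 5)| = 6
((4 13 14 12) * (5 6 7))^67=(4 12 14 13)(5 6 7)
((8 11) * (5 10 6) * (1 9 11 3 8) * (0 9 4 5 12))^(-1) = (0 12 6 10 5 4 1 11 9)(3 8)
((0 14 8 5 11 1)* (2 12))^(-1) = (0 1 11 5 8 14)(2 12)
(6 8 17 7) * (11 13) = [0, 1, 2, 3, 4, 5, 8, 6, 17, 9, 10, 13, 12, 11, 14, 15, 16, 7] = (6 8 17 7)(11 13)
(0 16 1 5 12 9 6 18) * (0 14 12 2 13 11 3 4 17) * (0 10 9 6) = (0 16 1 5 2 13 11 3 4 17 10 9)(6 18 14 12) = [16, 5, 13, 4, 17, 2, 18, 7, 8, 0, 9, 3, 6, 11, 12, 15, 1, 10, 14]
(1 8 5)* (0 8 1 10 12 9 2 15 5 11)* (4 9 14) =(0 8 11)(2 15 5 10 12 14 4 9) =[8, 1, 15, 3, 9, 10, 6, 7, 11, 2, 12, 0, 14, 13, 4, 5]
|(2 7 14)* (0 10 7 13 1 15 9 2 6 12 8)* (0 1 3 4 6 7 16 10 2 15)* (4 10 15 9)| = 12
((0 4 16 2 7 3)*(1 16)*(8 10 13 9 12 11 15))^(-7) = (16)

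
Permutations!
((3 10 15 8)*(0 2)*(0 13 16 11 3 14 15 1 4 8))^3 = ((0 2 13 16 11 3 10 1 4 8 14 15))^3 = (0 16 10 8)(1 14 2 11)(3 4 15 13)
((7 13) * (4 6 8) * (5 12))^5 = (4 8 6)(5 12)(7 13)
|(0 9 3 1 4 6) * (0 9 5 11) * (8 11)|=20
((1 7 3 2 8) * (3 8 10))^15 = ((1 7 8)(2 10 3))^15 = (10)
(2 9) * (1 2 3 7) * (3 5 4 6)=[0, 2, 9, 7, 6, 4, 3, 1, 8, 5]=(1 2 9 5 4 6 3 7)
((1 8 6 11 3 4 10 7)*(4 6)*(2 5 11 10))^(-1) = (1 7 10 6 3 11 5 2 4 8) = ((1 8 4 2 5 11 3 6 10 7))^(-1)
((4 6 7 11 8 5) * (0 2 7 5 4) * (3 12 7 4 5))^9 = (0 5 8 11 7 12 3 6 4 2)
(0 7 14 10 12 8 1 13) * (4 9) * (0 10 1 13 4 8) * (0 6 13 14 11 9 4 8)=(0 7 11 9)(1 8 14)(6 13 10 12)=[7, 8, 2, 3, 4, 5, 13, 11, 14, 0, 12, 9, 6, 10, 1]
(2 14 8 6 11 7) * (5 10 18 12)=(2 14 8 6 11 7)(5 10 18 12)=[0, 1, 14, 3, 4, 10, 11, 2, 6, 9, 18, 7, 5, 13, 8, 15, 16, 17, 12]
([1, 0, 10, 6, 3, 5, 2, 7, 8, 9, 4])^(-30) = (10)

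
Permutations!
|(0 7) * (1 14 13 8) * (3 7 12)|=|(0 12 3 7)(1 14 13 8)|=4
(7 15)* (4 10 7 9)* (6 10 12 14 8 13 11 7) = (4 12 14 8 13 11 7 15 9)(6 10) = [0, 1, 2, 3, 12, 5, 10, 15, 13, 4, 6, 7, 14, 11, 8, 9]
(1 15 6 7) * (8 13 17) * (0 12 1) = [12, 15, 2, 3, 4, 5, 7, 0, 13, 9, 10, 11, 1, 17, 14, 6, 16, 8] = (0 12 1 15 6 7)(8 13 17)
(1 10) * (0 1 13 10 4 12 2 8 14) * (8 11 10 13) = (0 1 4 12 2 11 10 8 14) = [1, 4, 11, 3, 12, 5, 6, 7, 14, 9, 8, 10, 2, 13, 0]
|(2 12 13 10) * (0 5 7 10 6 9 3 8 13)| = 30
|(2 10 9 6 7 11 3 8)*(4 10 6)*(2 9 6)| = |(3 8 9 4 10 6 7 11)| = 8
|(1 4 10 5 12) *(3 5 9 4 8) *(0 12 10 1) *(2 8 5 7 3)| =|(0 12)(1 5 10 9 4)(2 8)(3 7)| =10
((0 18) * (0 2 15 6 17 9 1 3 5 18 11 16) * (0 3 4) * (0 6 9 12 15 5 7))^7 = ((0 11 16 3 7)(1 4 6 17 12 15 9)(2 5 18))^7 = (0 16 7 11 3)(2 5 18)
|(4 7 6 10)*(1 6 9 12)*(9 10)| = 12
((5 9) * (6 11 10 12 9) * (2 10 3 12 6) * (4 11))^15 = (2 12 4)(3 6 5)(9 11 10)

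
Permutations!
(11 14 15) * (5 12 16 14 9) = [0, 1, 2, 3, 4, 12, 6, 7, 8, 5, 10, 9, 16, 13, 15, 11, 14] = (5 12 16 14 15 11 9)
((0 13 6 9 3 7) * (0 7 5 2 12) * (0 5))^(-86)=(0 3 9 6 13)(2 12 5)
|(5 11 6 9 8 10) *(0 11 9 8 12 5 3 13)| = 21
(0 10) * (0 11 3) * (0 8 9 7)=(0 10 11 3 8 9 7)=[10, 1, 2, 8, 4, 5, 6, 0, 9, 7, 11, 3]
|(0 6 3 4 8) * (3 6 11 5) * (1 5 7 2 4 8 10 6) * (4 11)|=|(0 4 10 6 1 5 3 8)(2 11 7)|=24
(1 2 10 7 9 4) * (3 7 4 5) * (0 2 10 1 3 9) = (0 2 1 10 4 3 7)(5 9) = [2, 10, 1, 7, 3, 9, 6, 0, 8, 5, 4]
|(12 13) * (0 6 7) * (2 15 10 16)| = 12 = |(0 6 7)(2 15 10 16)(12 13)|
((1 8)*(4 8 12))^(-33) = ((1 12 4 8))^(-33) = (1 8 4 12)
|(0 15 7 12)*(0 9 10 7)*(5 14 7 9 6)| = 10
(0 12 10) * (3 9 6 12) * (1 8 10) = [3, 8, 2, 9, 4, 5, 12, 7, 10, 6, 0, 11, 1] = (0 3 9 6 12 1 8 10)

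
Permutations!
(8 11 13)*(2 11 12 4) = (2 11 13 8 12 4) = [0, 1, 11, 3, 2, 5, 6, 7, 12, 9, 10, 13, 4, 8]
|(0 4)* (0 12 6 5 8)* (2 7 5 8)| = |(0 4 12 6 8)(2 7 5)| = 15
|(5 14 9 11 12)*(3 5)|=6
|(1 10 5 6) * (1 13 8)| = 6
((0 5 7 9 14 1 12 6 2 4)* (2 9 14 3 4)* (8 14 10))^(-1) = (0 4 3 9 6 12 1 14 8 10 7 5)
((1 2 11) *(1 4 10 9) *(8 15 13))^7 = (1 2 11 4 10 9)(8 15 13)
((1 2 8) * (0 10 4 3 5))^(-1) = (0 5 3 4 10)(1 8 2)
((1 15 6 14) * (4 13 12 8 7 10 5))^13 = (1 15 6 14)(4 5 10 7 8 12 13)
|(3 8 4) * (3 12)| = |(3 8 4 12)| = 4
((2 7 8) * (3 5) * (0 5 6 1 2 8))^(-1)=((8)(0 5 3 6 1 2 7))^(-1)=(8)(0 7 2 1 6 3 5)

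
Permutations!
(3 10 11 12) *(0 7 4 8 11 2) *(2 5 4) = (0 7 2)(3 10 5 4 8 11 12) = [7, 1, 0, 10, 8, 4, 6, 2, 11, 9, 5, 12, 3]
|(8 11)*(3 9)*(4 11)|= 6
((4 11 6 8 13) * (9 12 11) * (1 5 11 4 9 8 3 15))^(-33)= (1 6)(3 5)(4 13 12 8 9)(11 15)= ((1 5 11 6 3 15)(4 8 13 9 12))^(-33)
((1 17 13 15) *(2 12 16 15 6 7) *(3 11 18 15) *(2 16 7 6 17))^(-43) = (1 12 16 11 15 2 7 3 18)(13 17)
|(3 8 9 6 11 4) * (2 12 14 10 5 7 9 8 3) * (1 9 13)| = 12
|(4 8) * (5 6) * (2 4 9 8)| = |(2 4)(5 6)(8 9)| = 2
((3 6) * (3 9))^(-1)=(3 9 6)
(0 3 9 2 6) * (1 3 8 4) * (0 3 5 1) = (0 8 4)(1 5)(2 6 3 9) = [8, 5, 6, 9, 0, 1, 3, 7, 4, 2]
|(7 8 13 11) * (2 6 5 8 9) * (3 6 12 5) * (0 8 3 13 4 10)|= |(0 8 4 10)(2 12 5 3 6 13 11 7 9)|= 36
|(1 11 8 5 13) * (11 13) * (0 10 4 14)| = |(0 10 4 14)(1 13)(5 11 8)| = 12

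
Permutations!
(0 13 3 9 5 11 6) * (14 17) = (0 13 3 9 5 11 6)(14 17) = [13, 1, 2, 9, 4, 11, 0, 7, 8, 5, 10, 6, 12, 3, 17, 15, 16, 14]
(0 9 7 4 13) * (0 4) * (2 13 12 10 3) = [9, 1, 13, 2, 12, 5, 6, 0, 8, 7, 3, 11, 10, 4] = (0 9 7)(2 13 4 12 10 3)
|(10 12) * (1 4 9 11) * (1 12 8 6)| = 8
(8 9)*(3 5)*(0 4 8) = (0 4 8 9)(3 5) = [4, 1, 2, 5, 8, 3, 6, 7, 9, 0]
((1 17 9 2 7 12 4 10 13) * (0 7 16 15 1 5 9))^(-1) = ((0 7 12 4 10 13 5 9 2 16 15 1 17))^(-1) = (0 17 1 15 16 2 9 5 13 10 4 12 7)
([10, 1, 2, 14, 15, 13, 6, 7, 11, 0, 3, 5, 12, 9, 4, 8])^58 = (0 14 8 13 10 4 11 9 3 15 5)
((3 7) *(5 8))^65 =((3 7)(5 8))^65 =(3 7)(5 8)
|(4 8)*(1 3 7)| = |(1 3 7)(4 8)| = 6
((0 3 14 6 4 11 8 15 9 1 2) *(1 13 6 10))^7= (15)(0 3 14 10 1 2)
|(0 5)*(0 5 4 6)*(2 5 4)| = |(0 2 5 4 6)| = 5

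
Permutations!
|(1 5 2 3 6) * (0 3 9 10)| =8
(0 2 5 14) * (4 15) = (0 2 5 14)(4 15) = [2, 1, 5, 3, 15, 14, 6, 7, 8, 9, 10, 11, 12, 13, 0, 4]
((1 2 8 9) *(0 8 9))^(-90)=(9)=((0 8)(1 2 9))^(-90)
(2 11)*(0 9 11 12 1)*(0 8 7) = (0 9 11 2 12 1 8 7) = [9, 8, 12, 3, 4, 5, 6, 0, 7, 11, 10, 2, 1]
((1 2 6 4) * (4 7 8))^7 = (1 2 6 7 8 4)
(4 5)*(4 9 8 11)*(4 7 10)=(4 5 9 8 11 7 10)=[0, 1, 2, 3, 5, 9, 6, 10, 11, 8, 4, 7]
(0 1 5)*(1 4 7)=(0 4 7 1 5)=[4, 5, 2, 3, 7, 0, 6, 1]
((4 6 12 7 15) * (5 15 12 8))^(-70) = (15)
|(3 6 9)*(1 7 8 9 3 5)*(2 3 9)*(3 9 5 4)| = |(1 7 8 2 9 4 3 6 5)| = 9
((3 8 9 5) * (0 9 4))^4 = (0 8 5)(3 9 4)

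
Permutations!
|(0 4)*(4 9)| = 3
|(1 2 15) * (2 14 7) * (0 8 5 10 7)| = |(0 8 5 10 7 2 15 1 14)| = 9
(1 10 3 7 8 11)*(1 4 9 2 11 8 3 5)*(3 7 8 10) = (1 3 8 10 5)(2 11 4 9) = [0, 3, 11, 8, 9, 1, 6, 7, 10, 2, 5, 4]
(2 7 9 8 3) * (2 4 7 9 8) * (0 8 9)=(0 8 3 4 7 9 2)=[8, 1, 0, 4, 7, 5, 6, 9, 3, 2]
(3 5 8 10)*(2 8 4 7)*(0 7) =(0 7 2 8 10 3 5 4) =[7, 1, 8, 5, 0, 4, 6, 2, 10, 9, 3]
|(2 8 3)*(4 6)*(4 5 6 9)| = |(2 8 3)(4 9)(5 6)| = 6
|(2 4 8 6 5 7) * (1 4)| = |(1 4 8 6 5 7 2)| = 7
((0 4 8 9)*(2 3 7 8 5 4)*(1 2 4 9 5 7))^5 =((0 4 7 8 5 9)(1 2 3))^5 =(0 9 5 8 7 4)(1 3 2)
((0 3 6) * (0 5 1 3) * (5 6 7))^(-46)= ((1 3 7 5))^(-46)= (1 7)(3 5)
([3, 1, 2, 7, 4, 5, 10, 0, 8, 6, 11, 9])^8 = (11)(0 7 3)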